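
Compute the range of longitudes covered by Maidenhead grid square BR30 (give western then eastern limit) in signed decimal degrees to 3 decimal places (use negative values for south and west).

-154.000, -152.000

Field B=1, R=17: +1·20° lon, +17·10° lat → SW at lon -160°, lat 80°.
Square 3, 0: +3·2° lon, +0·1° lat → SW at lon -154°, lat 80°.
Cell spans 2° lon × 1° lat.
west -154.000, east -152.000.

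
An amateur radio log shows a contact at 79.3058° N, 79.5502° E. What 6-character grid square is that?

MQ99sh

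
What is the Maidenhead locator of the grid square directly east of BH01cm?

BH01dm

Longitude subsquare c = 2; +1 → 3 = d.
The latitude characters are unchanged.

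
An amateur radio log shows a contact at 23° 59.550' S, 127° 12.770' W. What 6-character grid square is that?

CG66ja

Add 180° to longitude and 90° to latitude: 52.7872, 66.0075.
Field: 52.7872/20 → 2 → C, 66.0075/10 → 6 → G; chars CG.
Square: 12.7872/2 → 6, 6.0075/1 → 6; chars 66.
Subsquare: 0.7872/0.0833333 → 9 → j, 0.0075/0.0416667 → 0 → a; chars ja.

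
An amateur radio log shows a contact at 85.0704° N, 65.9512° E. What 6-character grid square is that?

MR25xb

Shift to the Maidenhead origin (180°W, 90°S): lon 245.9512, lat 175.0704.
Field: 245.9512/20 → 12 → M, 175.0704/10 → 17 → R; chars MR.
Square: 5.9512/2 → 2, 5.0704/1 → 5; chars 25.
Subsquare: 1.9512/0.0833333 → 23 → x, 0.0704/0.0416667 → 1 → b; chars xb.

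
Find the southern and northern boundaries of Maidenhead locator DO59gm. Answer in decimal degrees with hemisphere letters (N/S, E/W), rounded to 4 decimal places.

59.5000° N, 59.5417° N

Field D=3, O=14: +3·20° lon, +14·10° lat → SW at lon -120°, lat 50°.
Square 5, 9: +5·2° lon, +9·1° lat → SW at lon -110°, lat 59°.
Subsquare g=6, m=12: +6·0.0833333° lon, +12·0.0416667° lat → SW at lon -109.5°, lat 59.5°.
Cell spans 0.0833333° lon × 0.0416667° lat.
south 59.5000° N, north 59.5417° N.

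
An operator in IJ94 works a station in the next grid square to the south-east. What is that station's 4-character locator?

Longitude square 9; +1 → 10, wraps to 0, carry into field.
Longitude field I = 8; +1 → 9 = J.
Latitude square 4; −1 → 3.

JJ03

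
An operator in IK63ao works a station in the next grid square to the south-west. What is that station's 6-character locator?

IK53xn

Longitude subsquare a = 0; −1 → -1, wraps to 23 = x, carry into square.
Longitude square 6; −1 → 5.
Latitude subsquare o = 14; −1 → 13 = n.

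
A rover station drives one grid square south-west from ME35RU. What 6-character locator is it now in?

Longitude subsquare r = 17; −1 → 16 = q.
Latitude subsquare u = 20; −1 → 19 = t.

ME35qt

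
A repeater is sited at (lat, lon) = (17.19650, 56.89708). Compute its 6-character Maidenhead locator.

LK87ke

Add 180° to longitude and 90° to latitude: 236.8971, 107.1965.
Field: lon ⌊236.8971/20⌋ = 11 → L; lat ⌊107.1965/10⌋ = 10 → K.
Square: lon ⌊16.8971/2⌋ = 8; lat ⌊7.1965/1⌋ = 7.
Subsquare: lon ⌊0.8971/0.0833333⌋ = 10 → k; lat ⌊0.1965/0.0416667⌋ = 4 → e.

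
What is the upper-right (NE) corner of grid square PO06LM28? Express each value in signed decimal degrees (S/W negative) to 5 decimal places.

56.53750, 120.94167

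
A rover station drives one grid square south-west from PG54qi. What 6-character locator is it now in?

PG54ph

Longitude subsquare q = 16; −1 → 15 = p.
Latitude subsquare i = 8; −1 → 7 = h.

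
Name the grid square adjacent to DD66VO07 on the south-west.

Longitude extended square 0; −1 → -1, wraps to 9, carry into subsquare.
Longitude subsquare v = 21; −1 → 20 = u.
Latitude extended square 7; −1 → 6.

DD66uo96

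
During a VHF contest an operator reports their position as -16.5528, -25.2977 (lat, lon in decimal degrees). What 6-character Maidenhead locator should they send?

Add 180° to longitude and 90° to latitude: 154.7023, 73.4472.
Field: lon ⌊154.7023/20⌋ = 7 → H; lat ⌊73.4472/10⌋ = 7 → H.
Square: lon ⌊14.7023/2⌋ = 7; lat ⌊3.4472/1⌋ = 3.
Subsquare: lon ⌊0.7023/0.0833333⌋ = 8 → i; lat ⌊0.4472/0.0416667⌋ = 10 → k.

HH73ik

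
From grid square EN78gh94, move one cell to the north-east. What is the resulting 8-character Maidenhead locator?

EN78hh05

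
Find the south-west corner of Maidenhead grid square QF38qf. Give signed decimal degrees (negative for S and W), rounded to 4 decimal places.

-31.7917, 147.3333

Field Q=16, F=5: +16·20° lon, +5·10° lat → SW at lon 140°, lat -40°.
Square 3, 8: +3·2° lon, +8·1° lat → SW at lon 146°, lat -32°.
Subsquare q=16, f=5: +16·0.0833333° lon, +5·0.0416667° lat → SW at lon 147.333°, lat -31.7917°.
latitude -31.7917, longitude 147.3333.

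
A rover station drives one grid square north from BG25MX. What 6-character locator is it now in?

Latitude subsquare x = 23; +1 → 24, wraps to 0 = a, carry into square.
Latitude square 5; +1 → 6.
The longitude characters are unchanged.

BG26ma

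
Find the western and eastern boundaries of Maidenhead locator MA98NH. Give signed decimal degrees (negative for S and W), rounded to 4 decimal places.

Field M=12, A=0: +12·20° lon, +0·10° lat → SW at lon 60°, lat -90°.
Square 9, 8: +9·2° lon, +8·1° lat → SW at lon 78°, lat -82°.
Subsquare n=13, h=7: +13·0.0833333° lon, +7·0.0416667° lat → SW at lon 79.0833°, lat -81.7083°.
Cell spans 0.0833333° lon × 0.0416667° lat.
west 79.0833, east 79.1667.

79.0833, 79.1667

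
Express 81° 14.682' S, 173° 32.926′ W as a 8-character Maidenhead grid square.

AA38fs41

Add 180° to longitude and 90° to latitude: 6.45123, 8.75530.
Field: lon ⌊6.45123/20⌋ = 0 → A; lat ⌊8.75530/10⌋ = 0 → A.
Square: lon ⌊6.45123/2⌋ = 3; lat ⌊8.75530/1⌋ = 8.
Subsquare: lon ⌊0.45123/0.0833333⌋ = 5 → f; lat ⌊0.75530/0.0416667⌋ = 18 → s.
Extended square: lon ⌊0.03457/0.00833333⌋ = 4; lat ⌊0.00530/0.00416667⌋ = 1.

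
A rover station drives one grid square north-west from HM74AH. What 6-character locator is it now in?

Longitude subsquare a = 0; −1 → -1, wraps to 23 = x, carry into square.
Longitude square 7; −1 → 6.
Latitude subsquare h = 7; +1 → 8 = i.

HM64xi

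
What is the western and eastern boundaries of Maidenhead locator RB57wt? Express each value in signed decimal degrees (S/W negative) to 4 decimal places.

Field R=17, B=1: +17·20° lon, +1·10° lat → SW at lon 160°, lat -80°.
Square 5, 7: +5·2° lon, +7·1° lat → SW at lon 170°, lat -73°.
Subsquare w=22, t=19: +22·0.0833333° lon, +19·0.0416667° lat → SW at lon 171.833°, lat -72.2083°.
Cell spans 0.0833333° lon × 0.0416667° lat.
west 171.8333, east 171.9167.

171.8333, 171.9167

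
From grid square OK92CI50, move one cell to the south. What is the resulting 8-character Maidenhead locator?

OK92ch59

Latitude extended square 0; −1 → -1, wraps to 9, carry into subsquare.
Latitude subsquare i = 8; −1 → 7 = h.
The longitude characters are unchanged.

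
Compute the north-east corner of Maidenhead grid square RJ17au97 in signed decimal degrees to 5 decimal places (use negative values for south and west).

7.86667, 162.08333

Field R=17, J=9: +17·20° lon, +9·10° lat → SW at lon 160°, lat 0°.
Square 1, 7: +1·2° lon, +7·1° lat → SW at lon 162°, lat 7°.
Subsquare a=0, u=20: +0·0.0833333° lon, +20·0.0416667° lat → SW at lon 162°, lat 7.83333°.
Extended square 9, 7: +9·0.00833333° lon, +7·0.00416667° lat → SW at lon 162.075°, lat 7.8625°.
Cell spans 0.00833333° lon × 0.00416667° lat. NE corner is SW corner plus one full cell.
latitude 7.86667, longitude 162.08333.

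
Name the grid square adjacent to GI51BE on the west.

Longitude subsquare b = 1; −1 → 0 = a.
The latitude characters are unchanged.

GI51ae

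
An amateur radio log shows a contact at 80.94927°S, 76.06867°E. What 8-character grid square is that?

Add 180° to longitude and 90° to latitude: 256.06867, 9.05073.
Field (20°×10°, letters A–R): lon ⌊256.06867/20⌋ = 12 → M; lat ⌊9.05073/10⌋ = 0 → A.
Square (2°×1°, digits 0–9): lon ⌊16.06867/2⌋ = 8; lat ⌊9.05073/1⌋ = 9.
Subsquare (5′×2.5′, letters a–x): lon ⌊0.06867/0.0833333⌋ = 0 → a; lat ⌊0.05073/0.0416667⌋ = 1 → b.
Extended square (30″×15″, digits 0–9): lon ⌊0.06867/0.00833333⌋ = 8; lat ⌊0.00906/0.00416667⌋ = 2.

MA89ab82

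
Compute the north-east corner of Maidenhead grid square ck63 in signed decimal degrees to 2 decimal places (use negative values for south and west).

Field C=2, K=10: +2·20° lon, +10·10° lat → SW at lon -140°, lat 10°.
Square 6, 3: +6·2° lon, +3·1° lat → SW at lon -128°, lat 13°.
Cell spans 2° lon × 1° lat. NE corner is SW corner plus one full cell.
latitude 14.00, longitude -126.00.

14.00, -126.00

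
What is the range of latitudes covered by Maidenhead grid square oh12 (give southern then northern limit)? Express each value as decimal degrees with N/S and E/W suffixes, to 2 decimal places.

Field O=14, H=7: +14·20° lon, +7·10° lat → SW at lon 100°, lat -20°.
Square 1, 2: +1·2° lon, +2·1° lat → SW at lon 102°, lat -18°.
Cell spans 2° lon × 1° lat.
south 18.00° S, north 17.00° S.

18.00° S, 17.00° S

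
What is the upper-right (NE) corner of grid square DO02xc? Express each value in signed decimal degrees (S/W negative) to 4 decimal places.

Field D=3, O=14: +3·20° lon, +14·10° lat → SW at lon -120°, lat 50°.
Square 0, 2: +0·2° lon, +2·1° lat → SW at lon -120°, lat 52°.
Subsquare x=23, c=2: +23·0.0833333° lon, +2·0.0416667° lat → SW at lon -118.083°, lat 52.0833°.
Cell spans 0.0833333° lon × 0.0416667° lat. NE corner is SW corner plus one full cell.
latitude 52.1250, longitude -118.0000.

52.1250, -118.0000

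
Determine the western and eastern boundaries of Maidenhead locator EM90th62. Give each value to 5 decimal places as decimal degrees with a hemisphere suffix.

80.36667° W, 80.35833° W

Field E=4, M=12: +4·20° lon, +12·10° lat → SW at lon -100°, lat 30°.
Square 9, 0: +9·2° lon, +0·1° lat → SW at lon -82°, lat 30°.
Subsquare t=19, h=7: +19·0.0833333° lon, +7·0.0416667° lat → SW at lon -80.4167°, lat 30.2917°.
Extended square 6, 2: +6·0.00833333° lon, +2·0.00416667° lat → SW at lon -80.3667°, lat 30.3°.
Cell spans 0.00833333° lon × 0.00416667° lat.
west 80.36667° W, east 80.35833° W.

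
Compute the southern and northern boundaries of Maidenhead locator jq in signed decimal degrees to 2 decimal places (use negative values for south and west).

Field J=9, Q=16: +9·20° lon, +16·10° lat → SW at lon 0°, lat 70°.
Cell spans 20° lon × 10° lat.
south 70.00, north 80.00.

70.00, 80.00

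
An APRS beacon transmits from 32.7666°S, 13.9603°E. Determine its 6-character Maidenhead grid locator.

JF67xf

Shift to the Maidenhead origin (180°W, 90°S): lon 193.9603, lat 57.2334.
Field: lon ⌊193.9603/20⌋ = 9 → J; lat ⌊57.2334/10⌋ = 5 → F.
Square: lon ⌊13.9603/2⌋ = 6; lat ⌊7.2334/1⌋ = 7.
Subsquare: lon ⌊1.9603/0.0833333⌋ = 23 → x; lat ⌊0.2334/0.0416667⌋ = 5 → f.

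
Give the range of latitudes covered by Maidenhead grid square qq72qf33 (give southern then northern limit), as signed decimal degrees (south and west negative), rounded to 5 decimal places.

72.22083, 72.22500

Field Q=16, Q=16: +16·20° lon, +16·10° lat → SW at lon 140°, lat 70°.
Square 7, 2: +7·2° lon, +2·1° lat → SW at lon 154°, lat 72°.
Subsquare q=16, f=5: +16·0.0833333° lon, +5·0.0416667° lat → SW at lon 155.333°, lat 72.2083°.
Extended square 3, 3: +3·0.00833333° lon, +3·0.00416667° lat → SW at lon 155.358°, lat 72.2208°.
Cell spans 0.00833333° lon × 0.00416667° lat.
south 72.22083, north 72.22500.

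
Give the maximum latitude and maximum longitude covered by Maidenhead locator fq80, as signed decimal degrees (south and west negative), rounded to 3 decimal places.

71.000, -62.000

Field F=5, Q=16: +5·20° lon, +16·10° lat → SW at lon -80°, lat 70°.
Square 8, 0: +8·2° lon, +0·1° lat → SW at lon -64°, lat 70°.
Cell spans 2° lon × 1° lat. NE corner is SW corner plus one full cell.
latitude 71.000, longitude -62.000.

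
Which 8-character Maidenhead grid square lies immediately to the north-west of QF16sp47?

QF16sp38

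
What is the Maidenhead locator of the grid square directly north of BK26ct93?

BK26ct94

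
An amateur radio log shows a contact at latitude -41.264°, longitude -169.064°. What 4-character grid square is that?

AE58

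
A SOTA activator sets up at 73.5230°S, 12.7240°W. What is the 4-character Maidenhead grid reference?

IB36

Shift to the Maidenhead origin (180°W, 90°S): lon 167.28, lat 16.48.
Field (20°×10°, letters A–R): 167.28/20 → 8 → I, 16.48/10 → 1 → B; chars IB.
Square (2°×1°, digits 0–9): 7.28/2 → 3, 6.48/1 → 6; chars 36.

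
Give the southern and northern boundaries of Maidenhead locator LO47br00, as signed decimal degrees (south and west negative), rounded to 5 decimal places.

57.70833, 57.71250

Field L=11, O=14: +11·20° lon, +14·10° lat → SW at lon 40°, lat 50°.
Square 4, 7: +4·2° lon, +7·1° lat → SW at lon 48°, lat 57°.
Subsquare b=1, r=17: +1·0.0833333° lon, +17·0.0416667° lat → SW at lon 48.0833°, lat 57.7083°.
Extended square 0, 0: +0·0.00833333° lon, +0·0.00416667° lat → SW at lon 48.0833°, lat 57.7083°.
Cell spans 0.00833333° lon × 0.00416667° lat.
south 57.70833, north 57.71250.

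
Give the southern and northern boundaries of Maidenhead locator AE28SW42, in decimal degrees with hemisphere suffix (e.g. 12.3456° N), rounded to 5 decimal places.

41.07500° S, 41.07083° S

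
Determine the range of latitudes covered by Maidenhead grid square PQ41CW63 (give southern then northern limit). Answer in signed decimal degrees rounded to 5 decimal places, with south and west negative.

Field P=15, Q=16: +15·20° lon, +16·10° lat → SW at lon 120°, lat 70°.
Square 4, 1: +4·2° lon, +1·1° lat → SW at lon 128°, lat 71°.
Subsquare c=2, w=22: +2·0.0833333° lon, +22·0.0416667° lat → SW at lon 128.167°, lat 71.9167°.
Extended square 6, 3: +6·0.00833333° lon, +3·0.00416667° lat → SW at lon 128.217°, lat 71.9292°.
Cell spans 0.00833333° lon × 0.00416667° lat.
south 71.92917, north 71.93333.

71.92917, 71.93333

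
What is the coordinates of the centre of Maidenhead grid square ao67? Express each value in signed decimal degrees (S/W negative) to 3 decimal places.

57.500, -167.000

Field A=0, O=14: +0·20° lon, +14·10° lat → SW at lon -180°, lat 50°.
Square 6, 7: +6·2° lon, +7·1° lat → SW at lon -168°, lat 57°.
Cell spans 2° lon × 1° lat. Centre is SW corner plus half of each.
latitude 57.500, longitude -167.000.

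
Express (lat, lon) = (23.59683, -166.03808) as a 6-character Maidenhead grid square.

AL63xo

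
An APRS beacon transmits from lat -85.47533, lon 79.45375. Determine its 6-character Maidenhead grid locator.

MA94rm

Shift to the Maidenhead origin (180°W, 90°S): lon 259.4538, lat 4.5247.
Field: 259.4538/20 → 12 → M, 4.5247/10 → 0 → A; chars MA.
Square: 19.4538/2 → 9, 4.5247/1 → 4; chars 94.
Subsquare: 1.4538/0.0833333 → 17 → r, 0.5247/0.0416667 → 12 → m; chars rm.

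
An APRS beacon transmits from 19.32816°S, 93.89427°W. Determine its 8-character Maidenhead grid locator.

EH30bq21

Offset from 180°W / 90°S: lon 86.10573°, lat 70.67184°.
Field: lon ⌊86.10573/20⌋ = 4 → E; lat ⌊70.67184/10⌋ = 7 → H.
Square: lon ⌊6.10573/2⌋ = 3; lat ⌊0.67184/1⌋ = 0.
Subsquare: lon ⌊0.10573/0.0833333⌋ = 1 → b; lat ⌊0.67184/0.0416667⌋ = 16 → q.
Extended square: lon ⌊0.02240/0.00833333⌋ = 2; lat ⌊0.00517/0.00416667⌋ = 1.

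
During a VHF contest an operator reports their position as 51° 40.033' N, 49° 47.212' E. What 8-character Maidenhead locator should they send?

Add 180° to longitude and 90° to latitude: 229.78687, 141.66722.
Field: 229.78687/20 → 11 → L, 141.66722/10 → 14 → O; chars LO.
Square: 9.78687/2 → 4, 1.66722/1 → 1; chars 41.
Subsquare: 1.78687/0.0833333 → 21 → v, 0.66722/0.0416667 → 16 → q; chars vq.
Extended square: 0.03687/0.00833333 → 4, 0.00055/0.00416667 → 0; chars 40.

LO41vq40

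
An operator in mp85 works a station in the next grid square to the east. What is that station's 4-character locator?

MP95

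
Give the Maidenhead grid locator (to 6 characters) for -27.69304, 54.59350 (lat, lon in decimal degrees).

Shift to the Maidenhead origin (180°W, 90°S): lon 234.5935, lat 62.3070.
Field: 234.5935/20 → 11 → L, 62.3070/10 → 6 → G; chars LG.
Square: 14.5935/2 → 7, 2.3070/1 → 2; chars 72.
Subsquare: 0.5935/0.0833333 → 7 → h, 0.3070/0.0416667 → 7 → h; chars hh.

LG72hh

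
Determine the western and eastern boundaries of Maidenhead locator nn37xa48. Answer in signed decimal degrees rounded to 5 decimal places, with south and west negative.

Field N=13, N=13: +13·20° lon, +13·10° lat → SW at lon 80°, lat 40°.
Square 3, 7: +3·2° lon, +7·1° lat → SW at lon 86°, lat 47°.
Subsquare x=23, a=0: +23·0.0833333° lon, +0·0.0416667° lat → SW at lon 87.9167°, lat 47°.
Extended square 4, 8: +4·0.00833333° lon, +8·0.00416667° lat → SW at lon 87.95°, lat 47.0333°.
Cell spans 0.00833333° lon × 0.00416667° lat.
west 87.95000, east 87.95833.

87.95000, 87.95833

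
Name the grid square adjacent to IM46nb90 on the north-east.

Longitude extended square 9; +1 → 10, wraps to 0, carry into subsquare.
Longitude subsquare n = 13; +1 → 14 = o.
Latitude extended square 0; +1 → 1.

IM46ob01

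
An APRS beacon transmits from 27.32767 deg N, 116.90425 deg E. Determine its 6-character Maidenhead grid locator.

Add 180° to longitude and 90° to latitude: 296.9042, 117.3277.
Field: 296.9042/20 → 14 → O, 117.3277/10 → 11 → L; chars OL.
Square: 16.9042/2 → 8, 7.3277/1 → 7; chars 87.
Subsquare: 0.9042/0.0833333 → 10 → k, 0.3277/0.0416667 → 7 → h; chars kh.

OL87kh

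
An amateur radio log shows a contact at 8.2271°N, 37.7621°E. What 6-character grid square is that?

Shift to the Maidenhead origin (180°W, 90°S): lon 217.7621, lat 98.2271.
Field: lon ⌊217.7621/20⌋ = 10 → K; lat ⌊98.2271/10⌋ = 9 → J.
Square: lon ⌊17.7621/2⌋ = 8; lat ⌊8.2271/1⌋ = 8.
Subsquare: lon ⌊1.7621/0.0833333⌋ = 21 → v; lat ⌊0.2271/0.0416667⌋ = 5 → f.

KJ88vf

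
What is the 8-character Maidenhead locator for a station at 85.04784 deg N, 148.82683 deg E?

Add 180° to longitude and 90° to latitude: 328.82683, 175.04784.
Field: 328.82683/20 → 16 → Q, 175.04784/10 → 17 → R; chars QR.
Square: 8.82683/2 → 4, 5.04784/1 → 5; chars 45.
Subsquare: 0.82683/0.0833333 → 9 → j, 0.04784/0.0416667 → 1 → b; chars jb.
Extended square: 0.07683/0.00833333 → 9, 0.00617/0.00416667 → 1; chars 91.

QR45jb91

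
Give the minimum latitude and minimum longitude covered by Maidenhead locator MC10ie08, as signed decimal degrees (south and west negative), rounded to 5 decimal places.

Field M=12, C=2: +12·20° lon, +2·10° lat → SW at lon 60°, lat -70°.
Square 1, 0: +1·2° lon, +0·1° lat → SW at lon 62°, lat -70°.
Subsquare i=8, e=4: +8·0.0833333° lon, +4·0.0416667° lat → SW at lon 62.6667°, lat -69.8333°.
Extended square 0, 8: +0·0.00833333° lon, +8·0.00416667° lat → SW at lon 62.6667°, lat -69.8°.
latitude -69.80000, longitude 62.66667.

-69.80000, 62.66667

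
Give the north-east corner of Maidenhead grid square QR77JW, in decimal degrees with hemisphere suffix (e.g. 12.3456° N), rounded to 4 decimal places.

87.9583° N, 154.8333° E

Field Q=16, R=17: +16·20° lon, +17·10° lat → SW at lon 140°, lat 80°.
Square 7, 7: +7·2° lon, +7·1° lat → SW at lon 154°, lat 87°.
Subsquare j=9, w=22: +9·0.0833333° lon, +22·0.0416667° lat → SW at lon 154.75°, lat 87.9167°.
Cell spans 0.0833333° lon × 0.0416667° lat. NE corner is SW corner plus one full cell.
latitude 87.9583° N, longitude 154.8333° E.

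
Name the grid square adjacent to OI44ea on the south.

OI43ex

Latitude subsquare a = 0; −1 → -1, wraps to 23 = x, carry into square.
Latitude square 4; −1 → 3.
The longitude characters are unchanged.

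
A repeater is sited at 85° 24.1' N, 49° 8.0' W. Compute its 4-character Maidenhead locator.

GR55

Shift to the Maidenhead origin (180°W, 90°S): lon 130.87, lat 175.40.
Field: 130.87/20 → 6 → G, 175.40/10 → 17 → R; chars GR.
Square: 10.87/2 → 5, 5.40/1 → 5; chars 55.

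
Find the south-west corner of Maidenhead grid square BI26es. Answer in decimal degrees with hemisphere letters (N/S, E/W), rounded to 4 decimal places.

3.2500° S, 155.6667° W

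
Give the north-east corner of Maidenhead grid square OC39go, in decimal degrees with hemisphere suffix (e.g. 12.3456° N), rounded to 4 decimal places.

60.3750° S, 106.5833° E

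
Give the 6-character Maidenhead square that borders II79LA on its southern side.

II78lx

Latitude subsquare a = 0; −1 → -1, wraps to 23 = x, carry into square.
Latitude square 9; −1 → 8.
The longitude characters are unchanged.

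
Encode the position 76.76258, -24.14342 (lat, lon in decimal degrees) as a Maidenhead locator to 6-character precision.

HQ76ws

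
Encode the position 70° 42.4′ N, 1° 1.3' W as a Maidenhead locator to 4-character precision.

IQ90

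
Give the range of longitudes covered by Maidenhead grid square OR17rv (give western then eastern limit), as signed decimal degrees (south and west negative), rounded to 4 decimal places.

Field O=14, R=17: +14·20° lon, +17·10° lat → SW at lon 100°, lat 80°.
Square 1, 7: +1·2° lon, +7·1° lat → SW at lon 102°, lat 87°.
Subsquare r=17, v=21: +17·0.0833333° lon, +21·0.0416667° lat → SW at lon 103.417°, lat 87.875°.
Cell spans 0.0833333° lon × 0.0416667° lat.
west 103.4167, east 103.5000.

103.4167, 103.5000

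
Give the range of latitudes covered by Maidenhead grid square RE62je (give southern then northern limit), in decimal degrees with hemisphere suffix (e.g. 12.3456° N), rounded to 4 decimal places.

47.8333° S, 47.7917° S

Field R=17, E=4: +17·20° lon, +4·10° lat → SW at lon 160°, lat -50°.
Square 6, 2: +6·2° lon, +2·1° lat → SW at lon 172°, lat -48°.
Subsquare j=9, e=4: +9·0.0833333° lon, +4·0.0416667° lat → SW at lon 172.75°, lat -47.8333°.
Cell spans 0.0833333° lon × 0.0416667° lat.
south 47.8333° S, north 47.7917° S.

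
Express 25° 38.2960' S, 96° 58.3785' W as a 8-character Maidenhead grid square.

EG14mi36

Offset from 180°W / 90°S: lon 83.02702°, lat 64.36173°.
Field: 83.02702/20 → 4 → E, 64.36173/10 → 6 → G; chars EG.
Square: 3.02702/2 → 1, 4.36173/1 → 4; chars 14.
Subsquare: 1.02702/0.0833333 → 12 → m, 0.36173/0.0416667 → 8 → i; chars mi.
Extended square: 0.02702/0.00833333 → 3, 0.02840/0.00416667 → 6; chars 36.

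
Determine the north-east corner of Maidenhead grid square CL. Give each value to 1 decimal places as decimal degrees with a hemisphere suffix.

Field C=2, L=11: +2·20° lon, +11·10° lat → SW at lon -140°, lat 20°.
Cell spans 20° lon × 10° lat. NE corner is SW corner plus one full cell.
latitude 30.0° N, longitude 120.0° W.

30.0° N, 120.0° W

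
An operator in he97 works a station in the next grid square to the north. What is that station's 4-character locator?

HE98

Latitude square 7; +1 → 8.
The longitude characters are unchanged.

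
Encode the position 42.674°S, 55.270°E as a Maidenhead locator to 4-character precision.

Offset from 180°W / 90°S: lon 235.27°, lat 47.33°.
Field (20°×10°, letters A–R): lon ⌊235.27/20⌋ = 11 → L; lat ⌊47.33/10⌋ = 4 → E.
Square (2°×1°, digits 0–9): lon ⌊15.27/2⌋ = 7; lat ⌊7.33/1⌋ = 7.

LE77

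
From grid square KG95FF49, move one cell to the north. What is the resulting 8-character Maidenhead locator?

Latitude extended square 9; +1 → 10, wraps to 0, carry into subsquare.
Latitude subsquare f = 5; +1 → 6 = g.
The longitude characters are unchanged.

KG95fg40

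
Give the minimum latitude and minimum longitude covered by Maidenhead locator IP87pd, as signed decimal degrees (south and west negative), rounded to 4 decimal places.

Field I=8, P=15: +8·20° lon, +15·10° lat → SW at lon -20°, lat 60°.
Square 8, 7: +8·2° lon, +7·1° lat → SW at lon -4°, lat 67°.
Subsquare p=15, d=3: +15·0.0833333° lon, +3·0.0416667° lat → SW at lon -2.75°, lat 67.125°.
latitude 67.1250, longitude -2.7500.

67.1250, -2.7500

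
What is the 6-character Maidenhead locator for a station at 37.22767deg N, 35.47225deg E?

Offset from 180°W / 90°S: lon 215.4723°, lat 127.2277°.
Field (20°×10°, letters A–R): 215.4723/20 → 10 → K, 127.2277/10 → 12 → M; chars KM.
Square (2°×1°, digits 0–9): 15.4723/2 → 7, 7.2277/1 → 7; chars 77.
Subsquare (5′×2.5′, letters a–x): 1.4723/0.0833333 → 17 → r, 0.2277/0.0416667 → 5 → f; chars rf.

KM77rf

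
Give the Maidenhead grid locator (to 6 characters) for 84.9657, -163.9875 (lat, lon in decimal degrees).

AR84ax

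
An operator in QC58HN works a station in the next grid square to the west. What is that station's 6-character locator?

QC58gn

Longitude subsquare h = 7; −1 → 6 = g.
The latitude characters are unchanged.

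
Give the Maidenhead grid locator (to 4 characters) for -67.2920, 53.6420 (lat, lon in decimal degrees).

LC62

Offset from 180°W / 90°S: lon 233.64°, lat 22.71°.
Field: lon ⌊233.64/20⌋ = 11 → L; lat ⌊22.71/10⌋ = 2 → C.
Square: lon ⌊13.64/2⌋ = 6; lat ⌊2.71/1⌋ = 2.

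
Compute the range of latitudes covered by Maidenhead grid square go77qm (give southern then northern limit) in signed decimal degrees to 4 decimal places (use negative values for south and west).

57.5000, 57.5417

Field G=6, O=14: +6·20° lon, +14·10° lat → SW at lon -60°, lat 50°.
Square 7, 7: +7·2° lon, +7·1° lat → SW at lon -46°, lat 57°.
Subsquare q=16, m=12: +16·0.0833333° lon, +12·0.0416667° lat → SW at lon -44.6667°, lat 57.5°.
Cell spans 0.0833333° lon × 0.0416667° lat.
south 57.5000, north 57.5417.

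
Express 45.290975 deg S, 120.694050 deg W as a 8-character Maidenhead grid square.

Shift to the Maidenhead origin (180°W, 90°S): lon 59.30595, lat 44.70902.
Field: 59.30595/20 → 2 → C, 44.70902/10 → 4 → E; chars CE.
Square: 19.30595/2 → 9, 4.70902/1 → 4; chars 94.
Subsquare: 1.30595/0.0833333 → 15 → p, 0.70902/0.0416667 → 17 → r; chars pr.
Extended square: 0.05595/0.00833333 → 6, 0.00069/0.00416667 → 0; chars 60.

CE94pr60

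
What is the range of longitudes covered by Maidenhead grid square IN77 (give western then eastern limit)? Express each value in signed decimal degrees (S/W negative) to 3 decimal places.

-6.000, -4.000

Field I=8, N=13: +8·20° lon, +13·10° lat → SW at lon -20°, lat 40°.
Square 7, 7: +7·2° lon, +7·1° lat → SW at lon -6°, lat 47°.
Cell spans 2° lon × 1° lat.
west -6.000, east -4.000.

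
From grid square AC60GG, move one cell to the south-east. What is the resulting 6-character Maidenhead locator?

AC60hf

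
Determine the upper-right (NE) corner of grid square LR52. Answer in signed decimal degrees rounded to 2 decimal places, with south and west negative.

83.00, 52.00

Field L=11, R=17: +11·20° lon, +17·10° lat → SW at lon 40°, lat 80°.
Square 5, 2: +5·2° lon, +2·1° lat → SW at lon 50°, lat 82°.
Cell spans 2° lon × 1° lat. NE corner is SW corner plus one full cell.
latitude 83.00, longitude 52.00.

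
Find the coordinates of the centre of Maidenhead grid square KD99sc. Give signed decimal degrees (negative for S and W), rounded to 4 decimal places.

-50.8958, 39.5417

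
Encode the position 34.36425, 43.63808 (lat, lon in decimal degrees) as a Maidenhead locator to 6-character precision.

LM14ti

Shift to the Maidenhead origin (180°W, 90°S): lon 223.6381, lat 124.3642.
Field (20°×10°, letters A–R): 223.6381/20 → 11 → L, 124.3642/10 → 12 → M; chars LM.
Square (2°×1°, digits 0–9): 3.6381/2 → 1, 4.3642/1 → 4; chars 14.
Subsquare (5′×2.5′, letters a–x): 1.6381/0.0833333 → 19 → t, 0.3642/0.0416667 → 8 → i; chars ti.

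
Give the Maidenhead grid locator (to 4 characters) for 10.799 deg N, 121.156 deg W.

Add 180° to longitude and 90° to latitude: 58.84, 100.80.
Field: 58.84/20 → 2 → C, 100.80/10 → 10 → K; chars CK.
Square: 18.84/2 → 9, 0.80/1 → 0; chars 90.

CK90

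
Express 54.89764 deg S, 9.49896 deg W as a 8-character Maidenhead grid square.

ID55gc04

Shift to the Maidenhead origin (180°W, 90°S): lon 170.50104, lat 35.10236.
Field (20°×10°, letters A–R): lon ⌊170.50104/20⌋ = 8 → I; lat ⌊35.10236/10⌋ = 3 → D.
Square (2°×1°, digits 0–9): lon ⌊10.50104/2⌋ = 5; lat ⌊5.10236/1⌋ = 5.
Subsquare (5′×2.5′, letters a–x): lon ⌊0.50104/0.0833333⌋ = 6 → g; lat ⌊0.10236/0.0416667⌋ = 2 → c.
Extended square (30″×15″, digits 0–9): lon ⌊0.00104/0.00833333⌋ = 0; lat ⌊0.01903/0.00416667⌋ = 4.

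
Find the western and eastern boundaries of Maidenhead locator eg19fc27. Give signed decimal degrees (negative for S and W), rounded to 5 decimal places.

-97.56667, -97.55833

Field E=4, G=6: +4·20° lon, +6·10° lat → SW at lon -100°, lat -30°.
Square 1, 9: +1·2° lon, +9·1° lat → SW at lon -98°, lat -21°.
Subsquare f=5, c=2: +5·0.0833333° lon, +2·0.0416667° lat → SW at lon -97.5833°, lat -20.9167°.
Extended square 2, 7: +2·0.00833333° lon, +7·0.00416667° lat → SW at lon -97.5667°, lat -20.8875°.
Cell spans 0.00833333° lon × 0.00416667° lat.
west -97.56667, east -97.55833.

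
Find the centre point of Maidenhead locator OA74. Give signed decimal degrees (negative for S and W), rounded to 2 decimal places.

Field O=14, A=0: +14·20° lon, +0·10° lat → SW at lon 100°, lat -90°.
Square 7, 4: +7·2° lon, +4·1° lat → SW at lon 114°, lat -86°.
Cell spans 2° lon × 1° lat. Centre is SW corner plus half of each.
latitude -85.50, longitude 115.00.

-85.50, 115.00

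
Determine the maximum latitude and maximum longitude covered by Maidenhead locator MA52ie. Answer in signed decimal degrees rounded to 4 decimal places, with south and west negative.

-87.7917, 70.7500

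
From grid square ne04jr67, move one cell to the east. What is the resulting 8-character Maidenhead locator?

NE04jr77

Longitude extended square 6; +1 → 7.
The latitude characters are unchanged.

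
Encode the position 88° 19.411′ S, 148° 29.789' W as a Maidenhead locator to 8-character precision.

Shift to the Maidenhead origin (180°W, 90°S): lon 31.50352, lat 1.67648.
Field (20°×10°, letters A–R): lon ⌊31.50352/20⌋ = 1 → B; lat ⌊1.67648/10⌋ = 0 → A.
Square (2°×1°, digits 0–9): lon ⌊11.50352/2⌋ = 5; lat ⌊1.67648/1⌋ = 1.
Subsquare (5′×2.5′, letters a–x): lon ⌊1.50352/0.0833333⌋ = 18 → s; lat ⌊0.67648/0.0416667⌋ = 16 → q.
Extended square (30″×15″, digits 0–9): lon ⌊0.00352/0.00833333⌋ = 0; lat ⌊0.00982/0.00416667⌋ = 2.

BA51sq02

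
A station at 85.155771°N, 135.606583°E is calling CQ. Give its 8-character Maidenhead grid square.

PR75td27

Add 180° to longitude and 90° to latitude: 315.60658, 175.15577.
Field: 315.60658/20 → 15 → P, 175.15577/10 → 17 → R; chars PR.
Square: 15.60658/2 → 7, 5.15577/1 → 5; chars 75.
Subsquare: 1.60658/0.0833333 → 19 → t, 0.15577/0.0416667 → 3 → d; chars td.
Extended square: 0.02325/0.00833333 → 2, 0.03077/0.00416667 → 7; chars 27.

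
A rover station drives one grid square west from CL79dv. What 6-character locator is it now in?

Longitude subsquare d = 3; −1 → 2 = c.
The latitude characters are unchanged.

CL79cv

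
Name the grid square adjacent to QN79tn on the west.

Longitude subsquare t = 19; −1 → 18 = s.
The latitude characters are unchanged.

QN79sn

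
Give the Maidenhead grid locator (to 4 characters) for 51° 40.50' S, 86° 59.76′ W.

ED68

Shift to the Maidenhead origin (180°W, 90°S): lon 93.00, lat 38.33.
Field: lon ⌊93.00/20⌋ = 4 → E; lat ⌊38.33/10⌋ = 3 → D.
Square: lon ⌊13.00/2⌋ = 6; lat ⌊8.33/1⌋ = 8.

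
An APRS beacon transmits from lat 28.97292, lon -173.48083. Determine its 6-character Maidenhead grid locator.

AL38gx

Shift to the Maidenhead origin (180°W, 90°S): lon 6.5192, lat 118.9729.
Field: lon ⌊6.5192/20⌋ = 0 → A; lat ⌊118.9729/10⌋ = 11 → L.
Square: lon ⌊6.5192/2⌋ = 3; lat ⌊8.9729/1⌋ = 8.
Subsquare: lon ⌊0.5192/0.0833333⌋ = 6 → g; lat ⌊0.9729/0.0416667⌋ = 23 → x.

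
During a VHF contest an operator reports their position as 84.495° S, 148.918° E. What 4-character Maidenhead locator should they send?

QA45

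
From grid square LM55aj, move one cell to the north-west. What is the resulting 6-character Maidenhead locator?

Longitude subsquare a = 0; −1 → -1, wraps to 23 = x, carry into square.
Longitude square 5; −1 → 4.
Latitude subsquare j = 9; +1 → 10 = k.

LM45xk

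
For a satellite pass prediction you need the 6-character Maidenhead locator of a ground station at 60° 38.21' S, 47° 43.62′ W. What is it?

Offset from 180°W / 90°S: lon 132.2730°, lat 29.3632°.
Field (20°×10°, letters A–R): 132.2730/20 → 6 → G, 29.3632/10 → 2 → C; chars GC.
Square (2°×1°, digits 0–9): 12.2730/2 → 6, 9.3632/1 → 9; chars 69.
Subsquare (5′×2.5′, letters a–x): 0.2730/0.0833333 → 3 → d, 0.3632/0.0416667 → 8 → i; chars di.

GC69di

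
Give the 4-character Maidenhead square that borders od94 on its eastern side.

Longitude square 9; +1 → 10, wraps to 0, carry into field.
Longitude field O = 14; +1 → 15 = P.
The latitude characters are unchanged.

PD04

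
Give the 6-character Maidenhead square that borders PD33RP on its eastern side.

PD33sp

Longitude subsquare r = 17; +1 → 18 = s.
The latitude characters are unchanged.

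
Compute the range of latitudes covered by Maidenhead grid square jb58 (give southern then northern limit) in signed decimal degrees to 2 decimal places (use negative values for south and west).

-72.00, -71.00

Field J=9, B=1: +9·20° lon, +1·10° lat → SW at lon 0°, lat -80°.
Square 5, 8: +5·2° lon, +8·1° lat → SW at lon 10°, lat -72°.
Cell spans 2° lon × 1° lat.
south -72.00, north -71.00.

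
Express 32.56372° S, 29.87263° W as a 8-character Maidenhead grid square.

HF57bk54

Shift to the Maidenhead origin (180°W, 90°S): lon 150.12737, lat 57.43628.
Field (20°×10°, letters A–R): 150.12737/20 → 7 → H, 57.43628/10 → 5 → F; chars HF.
Square (2°×1°, digits 0–9): 10.12737/2 → 5, 7.43628/1 → 7; chars 57.
Subsquare (5′×2.5′, letters a–x): 0.12737/0.0833333 → 1 → b, 0.43628/0.0416667 → 10 → k; chars bk.
Extended square (30″×15″, digits 0–9): 0.04404/0.00833333 → 5, 0.01961/0.00416667 → 4; chars 54.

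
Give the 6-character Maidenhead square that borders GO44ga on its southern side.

Latitude subsquare a = 0; −1 → -1, wraps to 23 = x, carry into square.
Latitude square 4; −1 → 3.
The longitude characters are unchanged.

GO43gx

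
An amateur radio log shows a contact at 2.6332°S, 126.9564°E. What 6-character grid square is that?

Add 180° to longitude and 90° to latitude: 306.9564, 87.3668.
Field (20°×10°, letters A–R): 306.9564/20 → 15 → P, 87.3668/10 → 8 → I; chars PI.
Square (2°×1°, digits 0–9): 6.9564/2 → 3, 7.3668/1 → 7; chars 37.
Subsquare (5′×2.5′, letters a–x): 0.9564/0.0833333 → 11 → l, 0.3668/0.0416667 → 8 → i; chars li.

PI37li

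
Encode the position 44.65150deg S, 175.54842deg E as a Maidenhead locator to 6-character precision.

Offset from 180°W / 90°S: lon 355.5484°, lat 45.3485°.
Field: 355.5484/20 → 17 → R, 45.3485/10 → 4 → E; chars RE.
Square: 15.5484/2 → 7, 5.3485/1 → 5; chars 75.
Subsquare: 1.5484/0.0833333 → 18 → s, 0.3485/0.0416667 → 8 → i; chars si.

RE75si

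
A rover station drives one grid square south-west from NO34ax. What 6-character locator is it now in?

Longitude subsquare a = 0; −1 → -1, wraps to 23 = x, carry into square.
Longitude square 3; −1 → 2.
Latitude subsquare x = 23; −1 → 22 = w.

NO24xw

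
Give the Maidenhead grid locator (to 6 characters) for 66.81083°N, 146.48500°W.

BP66st

Offset from 180°W / 90°S: lon 33.5150°, lat 156.8108°.
Field: lon ⌊33.5150/20⌋ = 1 → B; lat ⌊156.8108/10⌋ = 15 → P.
Square: lon ⌊13.5150/2⌋ = 6; lat ⌊6.8108/1⌋ = 6.
Subsquare: lon ⌊1.5150/0.0833333⌋ = 18 → s; lat ⌊0.8108/0.0416667⌋ = 19 → t.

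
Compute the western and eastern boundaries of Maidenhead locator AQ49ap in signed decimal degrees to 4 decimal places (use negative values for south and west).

Field A=0, Q=16: +0·20° lon, +16·10° lat → SW at lon -180°, lat 70°.
Square 4, 9: +4·2° lon, +9·1° lat → SW at lon -172°, lat 79°.
Subsquare a=0, p=15: +0·0.0833333° lon, +15·0.0416667° lat → SW at lon -172°, lat 79.625°.
Cell spans 0.0833333° lon × 0.0416667° lat.
west -172.0000, east -171.9167.

-172.0000, -171.9167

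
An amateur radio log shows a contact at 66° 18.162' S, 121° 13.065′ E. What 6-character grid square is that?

Shift to the Maidenhead origin (180°W, 90°S): lon 301.2178, lat 23.6973.
Field: 301.2178/20 → 15 → P, 23.6973/10 → 2 → C; chars PC.
Square: 1.2178/2 → 0, 3.6973/1 → 3; chars 03.
Subsquare: 1.2178/0.0833333 → 14 → o, 0.6973/0.0416667 → 16 → q; chars oq.

PC03oq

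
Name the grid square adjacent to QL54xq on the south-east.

QL64ap

Longitude subsquare x = 23; +1 → 24, wraps to 0 = a, carry into square.
Longitude square 5; +1 → 6.
Latitude subsquare q = 16; −1 → 15 = p.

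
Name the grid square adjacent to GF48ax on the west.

GF38xx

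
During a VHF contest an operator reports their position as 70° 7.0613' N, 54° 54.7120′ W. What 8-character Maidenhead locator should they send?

Shift to the Maidenhead origin (180°W, 90°S): lon 125.08813, lat 160.11769.
Field: 125.08813/20 → 6 → G, 160.11769/10 → 16 → Q; chars GQ.
Square: 5.08813/2 → 2, 0.11769/1 → 0; chars 20.
Subsquare: 1.08813/0.0833333 → 13 → n, 0.11769/0.0416667 → 2 → c; chars nc.
Extended square: 0.00480/0.00833333 → 0, 0.03435/0.00416667 → 8; chars 08.

GQ20nc08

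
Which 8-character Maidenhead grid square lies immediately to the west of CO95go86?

Longitude extended square 8; −1 → 7.
The latitude characters are unchanged.

CO95go76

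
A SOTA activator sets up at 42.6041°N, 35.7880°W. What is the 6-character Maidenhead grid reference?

HN22co

Shift to the Maidenhead origin (180°W, 90°S): lon 144.2120, lat 132.6041.
Field: 144.2120/20 → 7 → H, 132.6041/10 → 13 → N; chars HN.
Square: 4.2120/2 → 2, 2.6041/1 → 2; chars 22.
Subsquare: 0.2120/0.0833333 → 2 → c, 0.6041/0.0416667 → 14 → o; chars co.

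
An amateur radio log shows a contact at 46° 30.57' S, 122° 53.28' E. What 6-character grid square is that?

Shift to the Maidenhead origin (180°W, 90°S): lon 302.8880, lat 43.4905.
Field: 302.8880/20 → 15 → P, 43.4905/10 → 4 → E; chars PE.
Square: 2.8880/2 → 1, 3.4905/1 → 3; chars 13.
Subsquare: 0.8880/0.0833333 → 10 → k, 0.4905/0.0416667 → 11 → l; chars kl.

PE13kl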